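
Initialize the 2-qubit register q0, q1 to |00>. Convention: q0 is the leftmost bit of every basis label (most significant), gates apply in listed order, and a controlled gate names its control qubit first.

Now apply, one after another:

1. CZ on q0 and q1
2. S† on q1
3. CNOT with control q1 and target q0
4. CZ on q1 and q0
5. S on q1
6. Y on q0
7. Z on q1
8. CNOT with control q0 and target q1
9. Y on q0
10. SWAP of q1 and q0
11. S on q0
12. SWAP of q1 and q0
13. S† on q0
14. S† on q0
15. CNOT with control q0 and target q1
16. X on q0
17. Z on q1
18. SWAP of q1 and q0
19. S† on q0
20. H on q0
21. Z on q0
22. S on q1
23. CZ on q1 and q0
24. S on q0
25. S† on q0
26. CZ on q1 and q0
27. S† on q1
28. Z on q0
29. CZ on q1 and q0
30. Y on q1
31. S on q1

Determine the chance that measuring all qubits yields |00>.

The probability of measuring |00> is 1/2. Key observation: steps 21-28 multiply out to the identity, so the circuit reduces to the remaining gates.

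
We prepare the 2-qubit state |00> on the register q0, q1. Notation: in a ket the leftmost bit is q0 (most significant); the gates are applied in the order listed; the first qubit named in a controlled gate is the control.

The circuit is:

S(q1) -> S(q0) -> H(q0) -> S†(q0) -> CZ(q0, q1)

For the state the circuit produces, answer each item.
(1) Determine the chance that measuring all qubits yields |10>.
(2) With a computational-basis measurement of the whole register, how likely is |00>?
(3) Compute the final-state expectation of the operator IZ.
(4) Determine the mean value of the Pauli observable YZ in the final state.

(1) The probability of measuring |10> is 1/2.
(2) The probability of measuring |00> is 1/2.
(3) The expectation value of IZ is 1.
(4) In the final state, YZ has expectation -1.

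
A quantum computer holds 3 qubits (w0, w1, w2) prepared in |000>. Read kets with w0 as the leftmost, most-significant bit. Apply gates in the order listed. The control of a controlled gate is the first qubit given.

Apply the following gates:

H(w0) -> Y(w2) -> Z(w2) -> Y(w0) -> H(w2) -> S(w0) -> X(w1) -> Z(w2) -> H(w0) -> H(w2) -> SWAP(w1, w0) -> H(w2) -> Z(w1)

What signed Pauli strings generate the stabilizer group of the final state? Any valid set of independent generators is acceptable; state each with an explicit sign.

The final state is stabilized by the group generated by -IYI, +IIX, -ZII; other independent generating sets are equally valid.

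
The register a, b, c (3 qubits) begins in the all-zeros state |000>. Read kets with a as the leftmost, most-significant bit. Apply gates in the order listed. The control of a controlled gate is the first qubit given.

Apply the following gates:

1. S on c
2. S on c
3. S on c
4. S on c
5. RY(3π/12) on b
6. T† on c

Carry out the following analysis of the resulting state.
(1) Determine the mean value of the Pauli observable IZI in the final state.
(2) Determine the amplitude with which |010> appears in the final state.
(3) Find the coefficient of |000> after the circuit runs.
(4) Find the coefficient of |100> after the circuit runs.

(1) The observable IZI averages to sqrt(2)/2. Key observation: steps 1-4 multiply out to the identity, so the circuit reduces to the remaining gates.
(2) The final state's coefficient on |010> equals sqrt(2 - sqrt(2))/2.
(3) The amplitude on |000> is sqrt(sqrt(2) + 2)/2.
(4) The amplitude on |100> is 0.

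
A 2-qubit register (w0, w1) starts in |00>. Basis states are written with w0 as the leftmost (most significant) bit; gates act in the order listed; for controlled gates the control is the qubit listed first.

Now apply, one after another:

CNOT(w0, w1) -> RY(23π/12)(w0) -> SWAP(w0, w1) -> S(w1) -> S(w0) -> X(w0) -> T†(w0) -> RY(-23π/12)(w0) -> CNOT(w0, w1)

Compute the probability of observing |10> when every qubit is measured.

A full measurement returns |10> with probability 1/8 - sqrt(3)/16.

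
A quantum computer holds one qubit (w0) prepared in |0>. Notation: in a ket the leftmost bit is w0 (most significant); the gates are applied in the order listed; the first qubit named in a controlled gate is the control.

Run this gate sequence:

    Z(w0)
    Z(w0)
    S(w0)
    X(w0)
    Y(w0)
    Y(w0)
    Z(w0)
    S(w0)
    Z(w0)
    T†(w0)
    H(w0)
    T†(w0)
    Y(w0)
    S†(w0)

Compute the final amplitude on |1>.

The final state's coefficient on |1> equals sqrt(2)*exp(I*pi/4)/2.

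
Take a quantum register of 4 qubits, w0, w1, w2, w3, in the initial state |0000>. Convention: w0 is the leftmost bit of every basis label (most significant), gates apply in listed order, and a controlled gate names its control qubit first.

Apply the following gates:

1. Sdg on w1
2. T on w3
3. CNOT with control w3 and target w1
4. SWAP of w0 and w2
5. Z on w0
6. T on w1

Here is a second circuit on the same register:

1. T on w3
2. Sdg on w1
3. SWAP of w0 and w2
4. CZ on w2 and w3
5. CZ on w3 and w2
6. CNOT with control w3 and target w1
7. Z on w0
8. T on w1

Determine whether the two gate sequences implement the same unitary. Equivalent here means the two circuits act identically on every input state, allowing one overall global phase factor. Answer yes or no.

Yes — the two circuits implement the same unitary up to a global phase.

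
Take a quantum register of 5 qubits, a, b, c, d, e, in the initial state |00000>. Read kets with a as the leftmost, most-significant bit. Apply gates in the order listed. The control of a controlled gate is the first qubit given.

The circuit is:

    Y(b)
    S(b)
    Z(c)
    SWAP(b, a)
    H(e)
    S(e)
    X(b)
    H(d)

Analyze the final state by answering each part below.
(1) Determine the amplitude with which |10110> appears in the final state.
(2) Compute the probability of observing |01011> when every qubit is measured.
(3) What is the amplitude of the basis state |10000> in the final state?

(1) |10110> carries amplitude 0 in the final state.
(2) A full measurement returns |01011> with probability 0.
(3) |10000> carries amplitude 0 in the final state.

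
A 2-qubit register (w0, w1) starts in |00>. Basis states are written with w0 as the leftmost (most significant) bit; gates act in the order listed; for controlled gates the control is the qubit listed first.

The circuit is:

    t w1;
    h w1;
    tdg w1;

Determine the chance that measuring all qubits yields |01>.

A full measurement returns |01> with probability 1/2.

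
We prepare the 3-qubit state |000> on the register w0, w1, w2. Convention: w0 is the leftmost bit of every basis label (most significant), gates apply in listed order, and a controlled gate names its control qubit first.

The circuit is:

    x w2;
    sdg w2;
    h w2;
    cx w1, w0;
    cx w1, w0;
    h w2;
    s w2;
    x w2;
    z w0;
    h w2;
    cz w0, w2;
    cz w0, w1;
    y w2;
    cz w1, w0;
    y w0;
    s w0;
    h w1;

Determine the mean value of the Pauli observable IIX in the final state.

In the final state, IIX has expectation -1. Key observation: steps 1-8 multiply out to the identity, so the circuit reduces to the remaining gates.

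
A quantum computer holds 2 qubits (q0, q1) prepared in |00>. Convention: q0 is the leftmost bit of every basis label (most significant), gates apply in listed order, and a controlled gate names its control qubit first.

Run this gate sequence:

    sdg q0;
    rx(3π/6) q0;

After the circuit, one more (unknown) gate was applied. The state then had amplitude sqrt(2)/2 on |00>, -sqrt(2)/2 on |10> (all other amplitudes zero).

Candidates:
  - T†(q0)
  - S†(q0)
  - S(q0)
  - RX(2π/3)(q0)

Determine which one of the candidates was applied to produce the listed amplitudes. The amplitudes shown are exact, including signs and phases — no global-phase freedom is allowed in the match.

The applied gate was S†(q0).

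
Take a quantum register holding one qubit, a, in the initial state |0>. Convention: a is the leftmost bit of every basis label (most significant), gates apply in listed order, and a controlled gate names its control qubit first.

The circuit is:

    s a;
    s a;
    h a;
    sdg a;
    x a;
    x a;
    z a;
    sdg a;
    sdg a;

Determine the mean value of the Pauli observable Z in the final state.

The expectation value of Z is 0.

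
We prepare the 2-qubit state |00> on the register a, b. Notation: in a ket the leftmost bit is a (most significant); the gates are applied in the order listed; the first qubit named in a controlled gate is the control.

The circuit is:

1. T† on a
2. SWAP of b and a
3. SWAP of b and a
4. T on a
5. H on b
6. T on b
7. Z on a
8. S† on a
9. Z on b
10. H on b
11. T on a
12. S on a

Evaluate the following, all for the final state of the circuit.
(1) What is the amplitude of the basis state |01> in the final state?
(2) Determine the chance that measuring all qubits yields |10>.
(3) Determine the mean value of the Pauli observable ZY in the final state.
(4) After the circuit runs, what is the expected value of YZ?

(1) The amplitude on |01> is 1/2 + exp(I*pi/4)/2. Key observation: steps 1-4 multiply out to the identity, so the circuit reduces to the remaining gates.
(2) The probability of measuring |10> is 0.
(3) The observable ZY averages to sqrt(2)/2.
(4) The expectation value of YZ is 0.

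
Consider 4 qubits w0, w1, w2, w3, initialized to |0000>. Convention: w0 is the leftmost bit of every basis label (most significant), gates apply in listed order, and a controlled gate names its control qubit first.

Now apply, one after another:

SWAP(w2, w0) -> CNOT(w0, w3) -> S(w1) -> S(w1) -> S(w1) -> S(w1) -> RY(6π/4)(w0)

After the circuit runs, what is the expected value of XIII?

In the final state, XIII has expectation -1.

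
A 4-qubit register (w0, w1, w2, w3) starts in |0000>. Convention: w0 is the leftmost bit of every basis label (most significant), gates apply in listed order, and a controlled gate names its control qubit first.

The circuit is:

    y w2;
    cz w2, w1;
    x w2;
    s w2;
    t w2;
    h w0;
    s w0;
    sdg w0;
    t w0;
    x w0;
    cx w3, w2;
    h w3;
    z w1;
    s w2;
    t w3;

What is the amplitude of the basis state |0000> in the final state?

The amplitude on |0000> is exp(3*I*pi/4)/2. Key observation: the block from step 7 through step 8 cancels to the identity and can be dropped.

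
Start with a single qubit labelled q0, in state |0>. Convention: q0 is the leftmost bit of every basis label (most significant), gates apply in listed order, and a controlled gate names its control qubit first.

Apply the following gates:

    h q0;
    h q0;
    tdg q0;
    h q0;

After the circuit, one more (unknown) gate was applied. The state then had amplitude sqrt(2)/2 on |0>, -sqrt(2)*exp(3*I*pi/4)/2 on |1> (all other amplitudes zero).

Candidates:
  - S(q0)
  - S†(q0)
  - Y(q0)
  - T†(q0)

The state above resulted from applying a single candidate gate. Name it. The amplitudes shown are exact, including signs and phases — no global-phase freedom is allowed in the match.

The unique candidate consistent with the amplitudes is T†(q0).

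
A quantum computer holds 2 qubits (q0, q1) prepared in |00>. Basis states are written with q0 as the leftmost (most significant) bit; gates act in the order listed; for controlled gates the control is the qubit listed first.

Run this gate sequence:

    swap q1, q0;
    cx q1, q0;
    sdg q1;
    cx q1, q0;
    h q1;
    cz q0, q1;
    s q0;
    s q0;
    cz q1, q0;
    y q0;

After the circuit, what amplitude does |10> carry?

|10> carries amplitude sqrt(2)*I/2 in the final state.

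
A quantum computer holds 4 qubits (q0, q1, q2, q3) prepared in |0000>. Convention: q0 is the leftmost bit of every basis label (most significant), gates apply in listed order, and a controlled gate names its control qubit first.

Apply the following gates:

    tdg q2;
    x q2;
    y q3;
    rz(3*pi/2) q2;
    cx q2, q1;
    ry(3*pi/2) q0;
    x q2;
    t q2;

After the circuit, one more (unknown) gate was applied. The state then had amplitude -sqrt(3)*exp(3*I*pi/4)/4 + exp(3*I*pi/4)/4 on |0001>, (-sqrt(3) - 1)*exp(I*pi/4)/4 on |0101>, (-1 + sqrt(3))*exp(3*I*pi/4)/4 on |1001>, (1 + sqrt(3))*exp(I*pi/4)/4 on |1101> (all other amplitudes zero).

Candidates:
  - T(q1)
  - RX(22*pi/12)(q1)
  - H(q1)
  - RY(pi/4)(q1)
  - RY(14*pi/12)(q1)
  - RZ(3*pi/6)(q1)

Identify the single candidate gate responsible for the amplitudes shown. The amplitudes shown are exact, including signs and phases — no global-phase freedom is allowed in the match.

The unique candidate consistent with the amplitudes is RX(22*pi/12)(q1).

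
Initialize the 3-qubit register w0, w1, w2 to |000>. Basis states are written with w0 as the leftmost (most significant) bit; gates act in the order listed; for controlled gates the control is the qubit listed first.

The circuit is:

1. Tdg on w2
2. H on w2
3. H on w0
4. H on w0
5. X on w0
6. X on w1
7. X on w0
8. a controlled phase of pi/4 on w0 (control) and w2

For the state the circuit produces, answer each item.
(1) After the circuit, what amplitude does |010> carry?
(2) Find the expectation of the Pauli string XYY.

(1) |010> carries amplitude sqrt(2)/2 in the final state. Key observation: the block from step 3 through step 4 cancels to the identity and can be dropped.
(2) In the final state, XYY has expectation 0.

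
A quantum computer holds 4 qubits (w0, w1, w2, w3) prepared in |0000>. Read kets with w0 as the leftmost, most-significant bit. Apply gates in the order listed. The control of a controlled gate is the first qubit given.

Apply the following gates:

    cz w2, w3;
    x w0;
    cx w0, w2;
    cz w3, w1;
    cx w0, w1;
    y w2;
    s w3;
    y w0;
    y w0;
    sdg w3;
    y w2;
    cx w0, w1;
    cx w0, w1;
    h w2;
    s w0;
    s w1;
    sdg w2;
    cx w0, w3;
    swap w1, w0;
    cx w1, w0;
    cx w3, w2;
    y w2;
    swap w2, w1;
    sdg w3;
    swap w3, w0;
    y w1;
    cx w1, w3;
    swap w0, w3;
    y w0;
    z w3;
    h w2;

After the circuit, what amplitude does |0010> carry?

The amplitude on |0010> is 0. Key observation: the block from step 5 through step 12 cancels to the identity and can be dropped.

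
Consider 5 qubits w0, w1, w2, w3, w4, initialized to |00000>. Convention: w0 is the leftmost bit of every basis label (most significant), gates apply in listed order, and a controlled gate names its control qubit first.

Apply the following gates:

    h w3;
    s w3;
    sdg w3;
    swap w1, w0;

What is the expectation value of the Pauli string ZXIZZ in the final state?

The expectation value of ZXIZZ is 0. Key observation: steps 2-3 multiply out to the identity, so the circuit reduces to the remaining gates.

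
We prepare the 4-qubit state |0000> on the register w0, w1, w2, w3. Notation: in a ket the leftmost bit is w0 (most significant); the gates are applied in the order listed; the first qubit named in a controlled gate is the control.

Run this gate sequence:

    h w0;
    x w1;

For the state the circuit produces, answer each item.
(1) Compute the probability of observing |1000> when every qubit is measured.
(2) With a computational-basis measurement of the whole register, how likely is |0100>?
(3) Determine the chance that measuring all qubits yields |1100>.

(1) The probability of measuring |1000> is 0.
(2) The probability of measuring |0100> is 1/2.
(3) Outcome |1100> occurs with probability 1/2.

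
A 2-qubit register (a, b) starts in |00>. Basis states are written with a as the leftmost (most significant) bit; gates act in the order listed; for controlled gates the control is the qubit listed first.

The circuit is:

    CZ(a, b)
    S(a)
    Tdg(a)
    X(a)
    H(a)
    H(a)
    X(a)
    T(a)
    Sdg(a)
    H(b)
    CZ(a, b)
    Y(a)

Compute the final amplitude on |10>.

The amplitude on |10> is sqrt(2)*I/2.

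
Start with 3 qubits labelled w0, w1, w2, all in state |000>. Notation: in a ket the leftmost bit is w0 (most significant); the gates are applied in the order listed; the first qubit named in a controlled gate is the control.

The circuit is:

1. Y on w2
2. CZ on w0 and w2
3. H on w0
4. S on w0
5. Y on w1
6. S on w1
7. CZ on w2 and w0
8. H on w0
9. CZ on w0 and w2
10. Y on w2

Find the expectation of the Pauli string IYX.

The observable IYX averages to 0.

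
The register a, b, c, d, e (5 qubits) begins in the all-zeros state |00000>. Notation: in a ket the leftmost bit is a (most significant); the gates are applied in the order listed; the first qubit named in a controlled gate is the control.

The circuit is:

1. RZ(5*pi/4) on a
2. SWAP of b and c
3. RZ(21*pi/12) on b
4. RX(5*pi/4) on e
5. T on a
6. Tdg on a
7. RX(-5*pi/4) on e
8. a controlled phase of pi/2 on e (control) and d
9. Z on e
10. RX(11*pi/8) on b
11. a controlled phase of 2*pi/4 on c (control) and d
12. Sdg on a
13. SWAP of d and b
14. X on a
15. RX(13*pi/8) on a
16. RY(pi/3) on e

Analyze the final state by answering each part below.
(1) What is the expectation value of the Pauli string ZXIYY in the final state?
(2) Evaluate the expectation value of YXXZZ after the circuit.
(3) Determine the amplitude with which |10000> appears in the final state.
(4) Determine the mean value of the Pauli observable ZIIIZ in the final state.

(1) The expectation value of ZXIYY is 0. Key observation: gates 4-7 undo each other exactly, leaving only the rest of the circuit to track.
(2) In the final state, YXXZZ has expectation 0.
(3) |10000> carries amplitude I*sqrt(3*sqrt(2) + 6)/8 in the final state.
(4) In the final state, ZIIIZ has expectation -sqrt(2 - sqrt(2))/4.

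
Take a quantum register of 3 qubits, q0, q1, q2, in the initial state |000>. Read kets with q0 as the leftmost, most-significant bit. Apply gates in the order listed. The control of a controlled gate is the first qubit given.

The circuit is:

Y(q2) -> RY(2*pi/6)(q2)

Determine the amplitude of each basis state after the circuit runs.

After the circuit, the state carries amplitude -I/2 on |000>, sqrt(3)*I/2 on |001>, and 0 on every other basis state.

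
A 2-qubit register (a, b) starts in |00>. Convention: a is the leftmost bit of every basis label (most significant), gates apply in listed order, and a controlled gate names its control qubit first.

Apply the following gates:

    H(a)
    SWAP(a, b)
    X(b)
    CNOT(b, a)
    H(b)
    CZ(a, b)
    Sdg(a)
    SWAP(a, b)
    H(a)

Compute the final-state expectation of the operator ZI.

In the final state, ZI has expectation 1.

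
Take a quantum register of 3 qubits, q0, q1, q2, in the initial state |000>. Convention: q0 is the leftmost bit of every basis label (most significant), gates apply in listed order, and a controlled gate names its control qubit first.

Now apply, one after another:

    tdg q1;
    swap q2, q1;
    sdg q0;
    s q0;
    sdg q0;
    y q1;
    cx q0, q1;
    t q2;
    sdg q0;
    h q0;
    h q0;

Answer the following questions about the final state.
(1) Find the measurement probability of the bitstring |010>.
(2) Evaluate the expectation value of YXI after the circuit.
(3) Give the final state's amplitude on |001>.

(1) The probability of measuring |010> is 1.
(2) The expectation value of YXI is 0.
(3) The final state's coefficient on |001> equals 0.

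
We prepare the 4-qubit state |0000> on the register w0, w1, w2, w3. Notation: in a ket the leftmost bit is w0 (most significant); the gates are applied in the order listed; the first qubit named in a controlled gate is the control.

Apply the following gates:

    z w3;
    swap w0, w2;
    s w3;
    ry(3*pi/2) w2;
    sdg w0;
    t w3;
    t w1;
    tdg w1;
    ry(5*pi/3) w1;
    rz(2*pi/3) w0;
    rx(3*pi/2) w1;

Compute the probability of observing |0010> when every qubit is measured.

A full measurement returns |0010> with probability 1/4.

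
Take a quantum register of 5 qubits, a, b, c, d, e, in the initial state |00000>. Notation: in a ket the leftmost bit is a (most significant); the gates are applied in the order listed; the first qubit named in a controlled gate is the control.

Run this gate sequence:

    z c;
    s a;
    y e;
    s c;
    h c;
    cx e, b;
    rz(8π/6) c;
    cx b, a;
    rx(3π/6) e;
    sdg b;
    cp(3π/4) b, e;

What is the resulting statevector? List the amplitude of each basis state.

The final amplitudes are exp(5*I*pi/6)/2 on |11000>, exp(I*pi/12)/2 on |11001>, exp(I*pi/6)/2 on |11100>, -exp(5*I*pi/12)/2 on |11101>, and 0 on every other basis state.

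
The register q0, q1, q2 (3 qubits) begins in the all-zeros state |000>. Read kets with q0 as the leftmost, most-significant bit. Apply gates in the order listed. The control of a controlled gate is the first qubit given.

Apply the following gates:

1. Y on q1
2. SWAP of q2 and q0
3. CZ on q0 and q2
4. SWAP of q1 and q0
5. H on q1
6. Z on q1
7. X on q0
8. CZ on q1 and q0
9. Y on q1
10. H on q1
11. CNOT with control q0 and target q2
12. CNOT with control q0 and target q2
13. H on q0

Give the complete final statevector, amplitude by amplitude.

The final amplitudes are -sqrt(2)/2 on |000>, -sqrt(2)/2 on |100>, and 0 on every other basis state.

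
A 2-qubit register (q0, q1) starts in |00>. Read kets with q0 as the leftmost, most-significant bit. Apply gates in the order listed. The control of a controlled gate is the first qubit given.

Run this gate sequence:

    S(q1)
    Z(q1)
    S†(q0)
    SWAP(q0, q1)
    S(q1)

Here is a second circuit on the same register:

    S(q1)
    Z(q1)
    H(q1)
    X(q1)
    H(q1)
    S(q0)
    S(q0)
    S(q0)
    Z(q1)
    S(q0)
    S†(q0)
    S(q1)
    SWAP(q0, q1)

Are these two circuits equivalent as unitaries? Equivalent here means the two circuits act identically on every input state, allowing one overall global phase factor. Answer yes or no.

No, they are not equivalent — no single phase factor reconciles the two unitaries.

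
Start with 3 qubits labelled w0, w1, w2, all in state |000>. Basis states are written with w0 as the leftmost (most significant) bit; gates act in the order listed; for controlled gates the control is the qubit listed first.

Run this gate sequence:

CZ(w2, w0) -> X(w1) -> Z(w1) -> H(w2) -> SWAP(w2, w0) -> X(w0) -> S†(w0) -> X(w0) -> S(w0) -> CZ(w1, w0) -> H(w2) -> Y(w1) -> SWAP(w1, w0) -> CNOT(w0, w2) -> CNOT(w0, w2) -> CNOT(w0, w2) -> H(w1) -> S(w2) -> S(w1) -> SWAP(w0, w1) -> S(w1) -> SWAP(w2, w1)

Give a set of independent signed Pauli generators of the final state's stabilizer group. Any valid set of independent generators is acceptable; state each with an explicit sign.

One valid set of independent stabilizer generators is +IYI, +ZII, +IIZ (any independent generating set of the same group is equally correct).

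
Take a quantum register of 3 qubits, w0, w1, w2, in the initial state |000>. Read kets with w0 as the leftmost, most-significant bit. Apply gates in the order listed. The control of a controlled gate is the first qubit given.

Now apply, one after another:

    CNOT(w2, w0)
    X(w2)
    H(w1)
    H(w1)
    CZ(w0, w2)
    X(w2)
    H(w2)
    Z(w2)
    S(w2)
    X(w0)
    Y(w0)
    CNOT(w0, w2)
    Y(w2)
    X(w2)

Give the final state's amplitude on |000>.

|000> carries amplitude sqrt(2)/2 in the final state.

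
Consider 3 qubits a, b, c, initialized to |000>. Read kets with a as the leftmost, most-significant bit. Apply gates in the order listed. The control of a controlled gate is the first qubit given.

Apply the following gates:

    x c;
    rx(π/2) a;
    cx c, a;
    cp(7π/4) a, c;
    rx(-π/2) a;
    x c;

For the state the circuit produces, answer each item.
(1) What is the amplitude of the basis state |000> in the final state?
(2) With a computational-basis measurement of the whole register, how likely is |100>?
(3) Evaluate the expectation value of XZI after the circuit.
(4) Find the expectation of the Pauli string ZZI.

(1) The amplitude on |000> is -I/2 + exp(I*pi/4)/2.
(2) A full measurement returns |100> with probability sqrt(2)/4 + 1/2.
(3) In the final state, XZI has expectation sqrt(2)/2.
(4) In the final state, ZZI has expectation -sqrt(2)/2.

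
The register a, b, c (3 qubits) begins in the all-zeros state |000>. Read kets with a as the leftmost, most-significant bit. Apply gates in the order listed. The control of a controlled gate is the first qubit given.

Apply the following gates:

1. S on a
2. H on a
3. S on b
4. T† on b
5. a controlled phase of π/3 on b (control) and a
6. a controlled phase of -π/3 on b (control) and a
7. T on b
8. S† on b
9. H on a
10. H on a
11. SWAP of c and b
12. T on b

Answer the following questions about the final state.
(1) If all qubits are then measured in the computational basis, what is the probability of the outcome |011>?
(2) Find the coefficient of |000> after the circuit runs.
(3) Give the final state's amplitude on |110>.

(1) A full measurement returns |011> with probability 0. Key observation: gates 2-9 undo each other exactly, leaving only the rest of the circuit to track.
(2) |000> carries amplitude sqrt(2)/2 in the final state.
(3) The final state's coefficient on |110> equals 0.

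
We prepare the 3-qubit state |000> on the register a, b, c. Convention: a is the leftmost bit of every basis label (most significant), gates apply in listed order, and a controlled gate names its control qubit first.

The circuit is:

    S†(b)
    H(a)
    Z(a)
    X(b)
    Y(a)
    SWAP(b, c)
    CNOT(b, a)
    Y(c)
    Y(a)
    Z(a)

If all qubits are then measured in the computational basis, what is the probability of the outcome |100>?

Outcome |100> occurs with probability 1/2.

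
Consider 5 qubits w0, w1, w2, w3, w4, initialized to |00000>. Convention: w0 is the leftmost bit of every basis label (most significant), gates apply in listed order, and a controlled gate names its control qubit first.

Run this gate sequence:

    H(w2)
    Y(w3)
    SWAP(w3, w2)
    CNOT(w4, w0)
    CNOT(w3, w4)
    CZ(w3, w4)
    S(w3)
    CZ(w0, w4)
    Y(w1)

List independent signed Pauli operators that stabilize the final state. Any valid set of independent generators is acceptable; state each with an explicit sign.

One valid set of independent stabilizer generators is -IIIXY, +ZIIII, -IZIII, -IIZII, +IIIZZ (any independent generating set of the same group is equally correct).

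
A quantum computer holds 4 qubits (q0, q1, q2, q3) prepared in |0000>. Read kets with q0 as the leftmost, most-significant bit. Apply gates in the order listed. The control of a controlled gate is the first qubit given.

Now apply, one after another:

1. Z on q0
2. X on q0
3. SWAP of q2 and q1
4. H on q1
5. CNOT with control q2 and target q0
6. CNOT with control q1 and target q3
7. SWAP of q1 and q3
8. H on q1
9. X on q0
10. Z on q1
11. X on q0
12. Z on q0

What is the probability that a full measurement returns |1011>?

A full measurement returns |1011> with probability 0.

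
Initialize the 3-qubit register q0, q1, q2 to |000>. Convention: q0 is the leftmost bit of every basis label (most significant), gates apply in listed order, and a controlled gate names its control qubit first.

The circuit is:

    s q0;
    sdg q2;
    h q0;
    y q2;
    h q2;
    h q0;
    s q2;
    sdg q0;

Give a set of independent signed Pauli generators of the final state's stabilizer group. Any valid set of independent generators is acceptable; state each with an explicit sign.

The final state is stabilized by the group generated by -IIY, +ZII, +IZI; other independent generating sets are equally valid.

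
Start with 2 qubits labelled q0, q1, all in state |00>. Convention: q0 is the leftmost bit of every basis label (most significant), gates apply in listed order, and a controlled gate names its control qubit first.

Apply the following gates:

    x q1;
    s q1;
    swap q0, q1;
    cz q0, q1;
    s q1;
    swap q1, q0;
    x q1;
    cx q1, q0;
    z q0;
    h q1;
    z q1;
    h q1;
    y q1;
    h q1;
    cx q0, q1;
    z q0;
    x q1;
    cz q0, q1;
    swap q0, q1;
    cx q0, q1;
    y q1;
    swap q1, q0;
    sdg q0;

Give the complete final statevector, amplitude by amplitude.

The final amplitudes are 0 on |00>, -sqrt(2)*I/2 on |01>, sqrt(2)/2 on |10>, 0 on |11>.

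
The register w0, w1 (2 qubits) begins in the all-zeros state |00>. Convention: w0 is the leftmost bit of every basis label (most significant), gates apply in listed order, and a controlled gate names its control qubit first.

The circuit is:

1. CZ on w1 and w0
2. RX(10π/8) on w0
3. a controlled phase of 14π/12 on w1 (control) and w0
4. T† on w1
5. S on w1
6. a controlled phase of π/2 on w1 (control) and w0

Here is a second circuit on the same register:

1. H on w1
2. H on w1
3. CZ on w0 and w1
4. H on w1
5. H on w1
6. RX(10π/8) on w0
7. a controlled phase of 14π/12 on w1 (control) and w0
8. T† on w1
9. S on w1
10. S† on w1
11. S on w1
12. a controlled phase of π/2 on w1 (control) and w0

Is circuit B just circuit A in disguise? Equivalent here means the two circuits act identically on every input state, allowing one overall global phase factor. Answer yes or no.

Yes — the two circuits implement the same unitary up to a global phase.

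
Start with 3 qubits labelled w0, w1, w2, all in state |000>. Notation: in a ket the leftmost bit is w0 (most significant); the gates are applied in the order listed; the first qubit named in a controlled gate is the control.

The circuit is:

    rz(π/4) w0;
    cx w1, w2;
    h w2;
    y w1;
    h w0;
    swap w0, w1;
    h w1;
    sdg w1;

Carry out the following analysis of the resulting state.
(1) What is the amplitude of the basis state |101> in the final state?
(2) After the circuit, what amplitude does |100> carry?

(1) |101> carries amplitude sqrt(2)*exp(3*I*pi/8)/2 in the final state.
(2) The final state's coefficient on |100> equals sqrt(2)*exp(3*I*pi/8)/2.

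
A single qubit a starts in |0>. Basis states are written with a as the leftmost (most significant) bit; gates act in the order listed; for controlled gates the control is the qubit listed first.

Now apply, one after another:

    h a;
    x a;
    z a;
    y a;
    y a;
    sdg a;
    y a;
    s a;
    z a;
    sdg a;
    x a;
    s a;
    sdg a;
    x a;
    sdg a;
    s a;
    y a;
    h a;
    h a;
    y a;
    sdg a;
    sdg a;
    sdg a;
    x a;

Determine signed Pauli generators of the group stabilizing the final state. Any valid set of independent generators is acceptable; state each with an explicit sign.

One valid set of independent stabilizer generators is +X (any independent generating set of the same group is equally correct).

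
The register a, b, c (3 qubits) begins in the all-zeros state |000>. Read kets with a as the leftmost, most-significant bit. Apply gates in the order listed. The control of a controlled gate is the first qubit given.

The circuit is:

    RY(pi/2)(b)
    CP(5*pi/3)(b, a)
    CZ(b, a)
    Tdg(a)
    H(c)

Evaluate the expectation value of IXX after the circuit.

The expectation value of IXX is 1.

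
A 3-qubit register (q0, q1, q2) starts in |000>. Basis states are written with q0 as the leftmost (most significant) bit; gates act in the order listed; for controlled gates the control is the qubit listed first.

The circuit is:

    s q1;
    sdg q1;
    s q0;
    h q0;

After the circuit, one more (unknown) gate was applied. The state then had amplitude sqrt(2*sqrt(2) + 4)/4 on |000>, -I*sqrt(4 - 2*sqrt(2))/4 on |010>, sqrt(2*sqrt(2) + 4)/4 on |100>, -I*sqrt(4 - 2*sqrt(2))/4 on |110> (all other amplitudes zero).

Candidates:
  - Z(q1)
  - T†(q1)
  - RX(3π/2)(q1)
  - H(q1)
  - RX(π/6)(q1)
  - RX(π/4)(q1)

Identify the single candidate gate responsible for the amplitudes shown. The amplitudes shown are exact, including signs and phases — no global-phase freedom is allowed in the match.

It was RX(π/4)(q1) that produced the state shown. Key observation: the block from step 1 through step 2 cancels to the identity and can be dropped.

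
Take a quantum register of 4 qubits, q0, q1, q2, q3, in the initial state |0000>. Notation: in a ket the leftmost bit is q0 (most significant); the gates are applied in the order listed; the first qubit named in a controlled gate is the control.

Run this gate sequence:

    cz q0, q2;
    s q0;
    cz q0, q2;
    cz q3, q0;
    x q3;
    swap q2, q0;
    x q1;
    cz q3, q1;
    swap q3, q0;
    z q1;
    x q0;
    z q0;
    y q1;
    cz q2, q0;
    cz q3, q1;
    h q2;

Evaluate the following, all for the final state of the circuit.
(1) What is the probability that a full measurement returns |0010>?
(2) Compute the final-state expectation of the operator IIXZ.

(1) The probability of measuring |0010> is 1/2.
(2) In the final state, IIXZ has expectation 1.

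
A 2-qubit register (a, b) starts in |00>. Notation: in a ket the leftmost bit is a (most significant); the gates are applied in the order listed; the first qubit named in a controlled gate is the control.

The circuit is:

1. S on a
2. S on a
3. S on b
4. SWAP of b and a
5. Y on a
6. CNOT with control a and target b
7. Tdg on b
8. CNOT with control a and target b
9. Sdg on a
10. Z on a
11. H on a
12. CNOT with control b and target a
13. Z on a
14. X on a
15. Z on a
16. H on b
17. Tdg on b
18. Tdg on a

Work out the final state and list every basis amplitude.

The final amplitudes are exp(3*I*pi/4)/2 on |00>, I/2 on |01>, -I/2 on |10>, -exp(I*pi/4)/2 on |11>.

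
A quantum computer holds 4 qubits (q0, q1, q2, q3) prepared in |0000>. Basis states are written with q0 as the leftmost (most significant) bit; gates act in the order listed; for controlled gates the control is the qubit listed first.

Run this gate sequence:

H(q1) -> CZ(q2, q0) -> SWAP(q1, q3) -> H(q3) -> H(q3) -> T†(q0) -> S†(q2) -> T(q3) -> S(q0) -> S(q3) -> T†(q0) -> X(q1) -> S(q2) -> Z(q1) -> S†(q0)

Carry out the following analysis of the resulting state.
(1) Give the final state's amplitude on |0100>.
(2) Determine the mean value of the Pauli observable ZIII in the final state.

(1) The amplitude on |0100> is -sqrt(2)/2. Key observation: steps 4-5 multiply out to the identity, so the circuit reduces to the remaining gates.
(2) The expectation value of ZIII is 1.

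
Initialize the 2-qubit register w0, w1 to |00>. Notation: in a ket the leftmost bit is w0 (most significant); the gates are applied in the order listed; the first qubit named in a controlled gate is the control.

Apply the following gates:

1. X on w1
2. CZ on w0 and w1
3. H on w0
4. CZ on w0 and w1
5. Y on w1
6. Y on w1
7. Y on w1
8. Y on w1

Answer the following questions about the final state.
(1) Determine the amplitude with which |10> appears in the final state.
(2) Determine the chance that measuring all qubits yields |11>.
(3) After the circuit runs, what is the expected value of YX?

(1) The amplitude on |10> is 0. Key observation: the block from step 5 through step 8 cancels to the identity and can be dropped.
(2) Outcome |11> occurs with probability 1/2.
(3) The observable YX averages to 0.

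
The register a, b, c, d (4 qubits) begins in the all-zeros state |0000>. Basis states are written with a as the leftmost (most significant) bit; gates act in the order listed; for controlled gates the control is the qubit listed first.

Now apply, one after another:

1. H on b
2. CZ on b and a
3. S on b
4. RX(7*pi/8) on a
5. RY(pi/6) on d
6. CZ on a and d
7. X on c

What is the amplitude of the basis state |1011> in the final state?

|1011> carries amplitude I*(-1 + sqrt(3))*cos(pi/16)/4 in the final state.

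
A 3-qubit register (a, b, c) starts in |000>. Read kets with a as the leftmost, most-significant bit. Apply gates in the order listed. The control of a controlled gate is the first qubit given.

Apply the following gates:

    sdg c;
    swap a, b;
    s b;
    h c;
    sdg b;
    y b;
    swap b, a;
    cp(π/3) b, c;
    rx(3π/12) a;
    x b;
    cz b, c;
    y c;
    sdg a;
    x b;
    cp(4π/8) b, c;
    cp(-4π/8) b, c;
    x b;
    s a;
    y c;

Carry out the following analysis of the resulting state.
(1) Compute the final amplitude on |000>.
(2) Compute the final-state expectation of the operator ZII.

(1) The final state's coefficient on |000> equals 0. Key observation: gates 12-19 undo each other exactly, leaving only the rest of the circuit to track.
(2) The observable ZII averages to -sqrt(2)/2.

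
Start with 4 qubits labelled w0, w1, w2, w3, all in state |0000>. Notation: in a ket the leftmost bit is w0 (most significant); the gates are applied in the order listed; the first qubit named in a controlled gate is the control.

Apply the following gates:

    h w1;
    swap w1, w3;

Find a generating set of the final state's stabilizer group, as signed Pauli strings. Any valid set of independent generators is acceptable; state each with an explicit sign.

The stabilizer group can be generated by +IIIX, +ZIII, +IZII, +IIZI, among other valid generating sets.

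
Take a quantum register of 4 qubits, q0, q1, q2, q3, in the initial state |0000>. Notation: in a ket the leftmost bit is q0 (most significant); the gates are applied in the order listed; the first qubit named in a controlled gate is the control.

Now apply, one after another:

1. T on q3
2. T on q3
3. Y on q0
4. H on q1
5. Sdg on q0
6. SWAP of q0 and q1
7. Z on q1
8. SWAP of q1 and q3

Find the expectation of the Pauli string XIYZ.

The expectation value of XIYZ is 0.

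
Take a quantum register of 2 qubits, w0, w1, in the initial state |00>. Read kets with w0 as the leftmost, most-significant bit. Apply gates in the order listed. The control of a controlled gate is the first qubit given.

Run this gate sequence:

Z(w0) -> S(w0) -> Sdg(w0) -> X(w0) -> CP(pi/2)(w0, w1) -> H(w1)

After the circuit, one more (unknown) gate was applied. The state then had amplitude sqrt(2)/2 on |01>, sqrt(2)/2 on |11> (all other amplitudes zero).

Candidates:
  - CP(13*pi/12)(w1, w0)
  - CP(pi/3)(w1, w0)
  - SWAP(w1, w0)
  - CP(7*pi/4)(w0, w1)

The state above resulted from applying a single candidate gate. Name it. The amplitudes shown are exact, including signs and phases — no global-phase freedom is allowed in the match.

It was SWAP(w1, w0) that produced the state shown. Key observation: steps 2-3 multiply out to the identity, so the circuit reduces to the remaining gates.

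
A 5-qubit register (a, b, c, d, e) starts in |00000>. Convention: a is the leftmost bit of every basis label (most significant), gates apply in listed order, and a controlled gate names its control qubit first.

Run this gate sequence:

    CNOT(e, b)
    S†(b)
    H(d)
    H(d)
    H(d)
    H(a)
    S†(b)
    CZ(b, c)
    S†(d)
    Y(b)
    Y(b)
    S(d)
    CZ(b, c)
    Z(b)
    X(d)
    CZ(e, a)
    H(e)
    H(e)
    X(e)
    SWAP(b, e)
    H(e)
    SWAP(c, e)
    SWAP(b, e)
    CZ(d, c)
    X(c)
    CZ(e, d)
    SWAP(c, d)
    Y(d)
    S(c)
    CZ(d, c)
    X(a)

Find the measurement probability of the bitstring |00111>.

The probability of measuring |00111> is 1/8. Key observation: steps 8-13 multiply out to the identity, so the circuit reduces to the remaining gates.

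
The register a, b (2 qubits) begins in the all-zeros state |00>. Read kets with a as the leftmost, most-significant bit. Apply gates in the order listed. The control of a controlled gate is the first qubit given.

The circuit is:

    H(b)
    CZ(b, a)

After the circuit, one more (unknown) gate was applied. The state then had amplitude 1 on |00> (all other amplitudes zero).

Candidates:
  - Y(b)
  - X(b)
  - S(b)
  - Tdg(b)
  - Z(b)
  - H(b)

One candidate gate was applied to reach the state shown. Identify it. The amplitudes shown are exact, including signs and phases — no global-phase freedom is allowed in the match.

It was H(b) that produced the state shown.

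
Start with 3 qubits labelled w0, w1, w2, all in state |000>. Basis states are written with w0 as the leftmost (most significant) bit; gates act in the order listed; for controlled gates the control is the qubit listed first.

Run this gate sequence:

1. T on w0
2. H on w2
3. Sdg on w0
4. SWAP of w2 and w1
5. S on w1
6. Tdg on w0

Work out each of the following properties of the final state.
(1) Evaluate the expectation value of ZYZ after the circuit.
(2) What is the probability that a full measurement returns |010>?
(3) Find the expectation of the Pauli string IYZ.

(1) In the final state, ZYZ has expectation 1.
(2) Outcome |010> occurs with probability 1/2.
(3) In the final state, IYZ has expectation 1.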